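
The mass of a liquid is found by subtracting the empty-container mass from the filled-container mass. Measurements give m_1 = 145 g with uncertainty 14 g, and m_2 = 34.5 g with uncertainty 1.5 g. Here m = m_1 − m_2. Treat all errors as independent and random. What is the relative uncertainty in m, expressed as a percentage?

Each term contributes (cᵢ δxᵢ)² to (δm)²:
  (δm_1)² = 196;  (δm_2)² = 2.25
δm = √(198) = 14.1 g
m = 110 g, so δm/m = 14.1/110 = 0.127.

12.7%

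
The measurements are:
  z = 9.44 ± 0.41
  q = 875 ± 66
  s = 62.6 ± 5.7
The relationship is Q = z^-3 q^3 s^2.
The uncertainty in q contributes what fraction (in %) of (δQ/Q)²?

50.5%

(δQ/Q)² = (-3·δz/z)² + (3·δq/q)² + (2·δs/s)²
  z term: (-3×0.0434)² = 0.0170
  q term: (3×0.0754)² = 0.0512
  s term: (2×0.0911)² = 0.0332
Total = 0.101. Share from q = 0.0512/0.101 = 0.505.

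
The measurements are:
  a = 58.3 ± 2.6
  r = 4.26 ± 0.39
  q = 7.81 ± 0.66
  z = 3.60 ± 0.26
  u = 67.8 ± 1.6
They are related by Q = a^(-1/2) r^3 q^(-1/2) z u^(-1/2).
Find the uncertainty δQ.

Since Q is a product/quotient, work with relative uncertainties:
  (−½·δa/a)² = (-0.5×0.0446)² = 0.000497;  (3·δr/r)² = (3×0.0915)² = 0.0754;  (−½·δq/q)² = (-0.5×0.0845)² = 0.00179;  (1·δz/z)² = (1×0.0722)² = 0.00522;  (−½·δu/u)² = (-0.5×0.0236)² = 0.000139
δQ/Q = √(0.0831) = 0.288
Q = 1.58, so δQ = 0.288 × 1.58 = 0.457.

0.457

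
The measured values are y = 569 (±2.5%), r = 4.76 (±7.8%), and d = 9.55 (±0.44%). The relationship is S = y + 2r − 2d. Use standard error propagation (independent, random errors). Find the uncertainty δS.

For a sum/difference, combine absolute errors in quadrature:
  (δy)² = 202;  (2·δr)² = 0.551;  (2·δd)² = 0.00706
δS = √(203) = 14.2

14.2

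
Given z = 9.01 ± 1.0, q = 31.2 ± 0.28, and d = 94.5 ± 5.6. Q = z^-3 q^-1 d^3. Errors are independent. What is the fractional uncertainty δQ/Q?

0.378

Since Q is a product/quotient, work with relative uncertainties:
  (-3·δz/z)² = (-3×0.111)² = 0.111;  (-1·δq/q)² = (-1×0.00897)² = 8.05e-05;  (3·δd/d)² = (3×0.0593)² = 0.0316
δQ/Q = √(0.143) = 0.378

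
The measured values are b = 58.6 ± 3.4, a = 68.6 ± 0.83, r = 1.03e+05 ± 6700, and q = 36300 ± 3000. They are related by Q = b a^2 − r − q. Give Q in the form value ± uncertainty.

Let p = b·a^2 = 2.76e+05. δp/p = √((1·δb/b)² + (2·δa/a)²) = √(0.00337 + 0.000586) = 0.0629, so δp = 17300.
Q = p − r − q: δQ = √(δp² + δr² + δq²) = √(3.01e+08 + 4.49e+07 + 9e+06) = 18800
Q = 1.36e+05.

(1.36 ± 0.188) × 10^5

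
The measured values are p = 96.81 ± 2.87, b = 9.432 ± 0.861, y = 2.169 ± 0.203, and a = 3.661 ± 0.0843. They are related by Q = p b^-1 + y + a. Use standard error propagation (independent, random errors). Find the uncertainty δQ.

Let w = p·b^-1 = 10.26. δw/w = √((1·δp/p)² + (-1·δb/b)²) = √(0.000879 + 0.00833) = 0.0960, so δw = 0.985.
Q = w + y + a: δQ = √(δw² + δy² + δa²) = √(0.970 + 0.0412 + 0.00711) = 1.01

1.01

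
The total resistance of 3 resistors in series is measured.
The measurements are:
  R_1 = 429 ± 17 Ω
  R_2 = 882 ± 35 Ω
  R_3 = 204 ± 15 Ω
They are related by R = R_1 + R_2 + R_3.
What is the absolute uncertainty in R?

R is a linear combination, so absolute uncertainties add in quadrature:
  (δR_1)² = 289;  (δR_2)² = 1220;  (δR_3)² = 225
δR = √(1740) = 41.7 Ω

41.7 Ω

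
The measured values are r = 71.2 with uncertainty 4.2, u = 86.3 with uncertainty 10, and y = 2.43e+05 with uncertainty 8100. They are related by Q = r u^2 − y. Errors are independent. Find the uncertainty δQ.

1.27e+05

Let p = r·u^2 = 5.3e+05. δp/p = √((1·δr/r)² + (2·δu/u)²) = √(0.00348 + 0.0537) = 0.239, so δp = 1.27e+05.
Q = p − y: δQ = √(δp² + δy²) = √(1.61e+10 + 6.56e+07) = 1.27e+05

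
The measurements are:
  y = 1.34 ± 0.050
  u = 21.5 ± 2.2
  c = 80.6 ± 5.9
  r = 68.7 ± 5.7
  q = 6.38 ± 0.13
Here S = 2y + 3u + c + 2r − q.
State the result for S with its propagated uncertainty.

S is a linear combination, so absolute uncertainties add in quadrature:
  (2·δy)² = 0.0100;  (3·δu)² = 43.6;  (δc)² = 34.8;  (2·δr)² = 130;  (δq)² = 0.0169
δS = √(208) = 14.4
S = 279.

279 ± 14.4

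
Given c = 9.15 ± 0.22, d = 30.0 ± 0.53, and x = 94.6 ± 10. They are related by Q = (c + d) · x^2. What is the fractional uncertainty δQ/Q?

0.212

Let u = c + d = 39.1. δu = √(δc² + δd²) = √(0.0484 + 0.281) = 0.574, so δu/u = 0.0147.
Q is then a monomial in u, x:
δQ/Q = √((δu/u)² + (2·δx/x)²) = √(0.000215 + 0.0447) = 0.212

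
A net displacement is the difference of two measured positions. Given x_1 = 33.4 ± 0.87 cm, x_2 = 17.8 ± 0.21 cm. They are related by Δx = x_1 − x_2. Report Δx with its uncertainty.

Sums and differences: (δΔx)² = Σ (cᵢ δxᵢ)².
  (δx_1)² = 0.757;  (δx_2)² = 0.0441
δΔx = √(0.801) = 0.895 cm
Δx = 15.6 cm.

15.6 ± 0.895 cm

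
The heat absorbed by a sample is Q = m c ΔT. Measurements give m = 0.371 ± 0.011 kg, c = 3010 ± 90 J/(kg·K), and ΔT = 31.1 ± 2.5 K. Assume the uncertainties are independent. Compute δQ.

3150 J

Q is a product of powers, so relative uncertainties combine in quadrature:
  (1·δm/m)² = (1×0.0296)² = 0.000879;  (1·δc/c)² = (1×0.0299)² = 0.000894;  (1·δΔT/ΔT)² = (1×0.0804)² = 0.00646
δQ/Q = √(0.00824) = 0.0907
Q = 34700 J, so δQ = 0.0907 × 34700 = 3150 J.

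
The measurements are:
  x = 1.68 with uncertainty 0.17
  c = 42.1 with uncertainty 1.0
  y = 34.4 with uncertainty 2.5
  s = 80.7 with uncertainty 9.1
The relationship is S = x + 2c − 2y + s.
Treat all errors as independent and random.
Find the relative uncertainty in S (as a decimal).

0.108

For a sum/difference, combine absolute errors in quadrature:
  (δx)² = 0.0289;  (2·δc)² = 4.00;  (2·δy)² = 25.0;  (δs)² = 82.8
δS = √(112) = 10.6
S = 97.8, so δS/S = 10.6/97.8 = 0.108.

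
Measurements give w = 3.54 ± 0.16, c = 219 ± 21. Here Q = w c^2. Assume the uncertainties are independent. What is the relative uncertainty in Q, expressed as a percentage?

Products/powers → add relative errors in quadrature, weighted by exponent:
  (1·δw/w)² = (1×0.0452)² = 0.00204;  (2·δc/c)² = (2×0.0959)² = 0.0368
δQ/Q = √(0.0388) = 0.197

19.7%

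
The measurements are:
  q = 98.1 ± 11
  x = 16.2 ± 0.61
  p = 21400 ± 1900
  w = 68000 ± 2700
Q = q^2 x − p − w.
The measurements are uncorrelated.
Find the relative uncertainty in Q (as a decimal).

0.535

Let h = q^2·x = 1.56e+05. δh/h = √((2·δq/q)² + (1·δx/x)²) = √(0.0503 + 0.00142) = 0.227, so δh = 35500.
Q = h − p − w: δQ = √(δh² + δp² + δw²) = √(1.26e+09 + 3.61e+06 + 7.29e+06) = 35600
Q = 66500, so δQ/Q = 35600/66500 = 0.535.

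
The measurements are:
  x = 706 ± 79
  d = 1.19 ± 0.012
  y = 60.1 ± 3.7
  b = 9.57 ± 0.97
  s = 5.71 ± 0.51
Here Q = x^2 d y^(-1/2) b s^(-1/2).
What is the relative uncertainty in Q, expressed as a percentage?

Each factor contributes (exponent × relative error)² to (δQ/Q)²:
  (2·δx/x)² = (2×0.112)² = 0.0501;  (1·δd/d)² = (1×0.0101)² = 0.000102;  (−½·δy/y)² = (-0.5×0.0616)² = 0.000948;  (1·δb/b)² = (1×0.101)² = 0.0103;  (−½·δs/s)² = (-0.5×0.0893)² = 0.00199
δQ/Q = √(0.0634) = 0.252

25.2%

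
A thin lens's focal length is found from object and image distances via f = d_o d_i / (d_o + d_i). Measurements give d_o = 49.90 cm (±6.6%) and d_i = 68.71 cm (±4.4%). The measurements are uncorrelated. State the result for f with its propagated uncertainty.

∂f/∂d_o = (d_i/(d_o+d_i))² = 0.336;  ∂f/∂d_i = (d_o/(d_o+d_i))² = 0.177
δf = √((∂f/∂d_o · δd_o)² + (∂f/∂d_i · δd_i)²) = √(1.22 + 0.286) = 1.23 cm
f = 28.91 cm.

28.91 ± 1.23 cm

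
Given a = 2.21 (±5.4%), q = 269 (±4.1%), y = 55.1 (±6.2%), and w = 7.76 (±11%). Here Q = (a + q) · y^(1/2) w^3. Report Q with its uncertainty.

(9.41 ± 3.14) × 10^5

Let u = a + q = 271. δu = √(δa² + δq²) = √(0.0142 + 122) = 11.0, so δu/u = 0.0407.
Q is then a monomial in u, y, w:
δQ/Q = √((δu/u)² + (½·δy/y)² + (3·δw/w)²) = √(0.00165 + 0.000961 + 0.109) = 0.334
Q = 9.41e+05, so δQ = 0.334 × 9.41e+05 = 3.14e+05.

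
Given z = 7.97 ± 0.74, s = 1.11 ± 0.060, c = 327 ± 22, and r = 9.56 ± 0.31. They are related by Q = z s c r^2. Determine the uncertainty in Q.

Since Q is a product/quotient, work with relative uncertainties:
  (1·δz/z)² = (1×0.0928)² = 0.00862;  (1·δs/s)² = (1×0.0541)² = 0.00292;  (1·δc/c)² = (1×0.0673)² = 0.00453;  (2·δr/r)² = (2×0.0324)² = 0.00421
δQ/Q = √(0.0203) = 0.142
Q = 2.64e+05, so δQ = 0.142 × 2.64e+05 = 37600.

37600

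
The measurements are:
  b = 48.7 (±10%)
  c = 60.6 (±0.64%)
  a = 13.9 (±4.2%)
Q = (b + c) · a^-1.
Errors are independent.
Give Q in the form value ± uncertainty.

7.86 ± 0.482

Let u = b + c = 109. δu = √(δb² + δc²) = √(23.7 + 0.150) = 4.89, so δu/u = 0.0447.
Q is then a monomial in u, a:
δQ/Q = √((δu/u)² + (-1·δa/a)²) = √(0.00200 + 0.00176) = 0.0613
Q = 7.86, so δQ = 0.0613 × 7.86 = 0.482.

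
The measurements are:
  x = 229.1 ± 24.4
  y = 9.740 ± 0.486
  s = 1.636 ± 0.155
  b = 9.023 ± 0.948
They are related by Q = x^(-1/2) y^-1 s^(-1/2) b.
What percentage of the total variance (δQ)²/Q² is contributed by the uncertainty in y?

13.4%

(δQ/Q)² = (−½·δx/x)² + (-1·δy/y)² + (−½·δs/s)² + (1·δb/b)²
  x term: (-0.5×0.107)² = 0.00284
  y term: (-1×0.0499)² = 0.00249
  s term: (-0.5×0.0947)² = 0.00224
  b term: (1×0.105)² = 0.0110
Total = 0.0186. Share from y = 0.00249/0.0186 = 0.134.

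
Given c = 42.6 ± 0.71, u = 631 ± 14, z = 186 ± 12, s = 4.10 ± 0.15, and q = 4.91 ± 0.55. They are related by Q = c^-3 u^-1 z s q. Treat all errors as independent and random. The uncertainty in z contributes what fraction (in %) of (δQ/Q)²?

(δQ/Q)² = (-3·δc/c)² + (-1·δu/u)² + (1·δz/z)² + (1·δs/s)² + (1·δq/q)²
  c term: (-3×0.0167)² = 0.00250
  u term: (-1×0.0222)² = 0.000492
  z term: (1×0.0645)² = 0.00416
  s term: (1×0.0366)² = 0.00134
  q term: (1×0.112)² = 0.0125
Total = 0.0210. Share from z = 0.00416/0.0210 = 0.198.

19.8%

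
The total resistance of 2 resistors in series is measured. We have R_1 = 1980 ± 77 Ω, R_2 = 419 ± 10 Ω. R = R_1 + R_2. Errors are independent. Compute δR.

77.6 Ω

R is a linear combination, so absolute uncertainties add in quadrature:
  (δR_1)² = 5930;  (δR_2)² = 100
δR = √(6030) = 77.6 Ω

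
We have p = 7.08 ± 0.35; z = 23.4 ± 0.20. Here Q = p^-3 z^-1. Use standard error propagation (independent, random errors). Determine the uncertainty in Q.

1.79e-05

Products/powers → add relative errors in quadrature, weighted by exponent:
  (-3·δp/p)² = (-3×0.0494)² = 0.0220;  (-1·δz/z)² = (-1×0.00855)² = 7.31e-05
δQ/Q = √(0.0221) = 0.149
Q = 0.000120, so δQ = 0.149 × 0.000120 = 1.79e-05.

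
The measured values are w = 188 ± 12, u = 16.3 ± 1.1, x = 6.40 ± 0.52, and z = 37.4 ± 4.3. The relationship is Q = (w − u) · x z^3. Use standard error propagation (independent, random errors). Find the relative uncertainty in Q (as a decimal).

0.361

Let h = w − u = 172. δh = √(δw² + δu²) = √(144 + 1.21) = 12.1, so δh/h = 0.0702.
Q is then a monomial in h, x, z:
δQ/Q = √((δh/h)² + (1·δx/x)² + (3·δz/z)²) = √(0.00493 + 0.00660 + 0.119) = 0.361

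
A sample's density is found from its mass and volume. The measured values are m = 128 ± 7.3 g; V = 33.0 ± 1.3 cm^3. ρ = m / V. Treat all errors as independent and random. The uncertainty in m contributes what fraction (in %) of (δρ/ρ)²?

67.7%

(δρ/ρ)² = (1·δm/m)² + (-1·δV/V)²
  m term: (1×0.0570)² = 0.00325
  V term: (-1×0.0394)² = 0.00155
Total = 0.00480. Share from m = 0.00325/0.00480 = 0.677.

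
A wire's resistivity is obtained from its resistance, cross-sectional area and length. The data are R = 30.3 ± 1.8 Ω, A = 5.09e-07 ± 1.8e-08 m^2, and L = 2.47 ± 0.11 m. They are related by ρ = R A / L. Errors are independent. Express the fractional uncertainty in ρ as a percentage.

Since ρ is a product/quotient, work with relative uncertainties:
  (1·δR/R)² = (1×0.0594)² = 0.00353;  (1·δA/A)² = (1×0.0354)² = 0.00125;  (-1·δL/L)² = (-1×0.0445)² = 0.00198
δρ/ρ = √(0.00676) = 0.0822

8.22%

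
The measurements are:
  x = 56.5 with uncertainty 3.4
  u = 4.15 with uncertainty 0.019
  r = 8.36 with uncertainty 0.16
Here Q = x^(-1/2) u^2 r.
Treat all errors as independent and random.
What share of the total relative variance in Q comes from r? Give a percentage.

27.0%

(δQ/Q)² = (−½·δx/x)² + (2·δu/u)² + (1·δr/r)²
  x term: (-0.5×0.0602)² = 0.000905
  u term: (2×0.00458)² = 8.38e-05
  r term: (1×0.0191)² = 0.000366
Total = 0.00136. Share from r = 0.000366/0.00136 = 0.270.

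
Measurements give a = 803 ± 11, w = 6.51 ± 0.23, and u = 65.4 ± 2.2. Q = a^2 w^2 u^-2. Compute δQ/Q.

Q is a product of powers, so relative uncertainties combine in quadrature:
  (2·δa/a)² = (2×0.0137)² = 0.000751;  (2·δw/w)² = (2×0.0353)² = 0.00499;  (-2·δu/u)² = (-2×0.0336)² = 0.00453
δQ/Q = √(0.0103) = 0.101

0.101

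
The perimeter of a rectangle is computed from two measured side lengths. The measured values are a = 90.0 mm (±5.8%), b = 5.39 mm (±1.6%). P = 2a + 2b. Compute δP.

10.4 mm

Absolute uncertainties add in quadrature for a linear combination:
  (2·δa)² = 109;  (2·δb)² = 0.0297
δP = √(109) = 10.4 mm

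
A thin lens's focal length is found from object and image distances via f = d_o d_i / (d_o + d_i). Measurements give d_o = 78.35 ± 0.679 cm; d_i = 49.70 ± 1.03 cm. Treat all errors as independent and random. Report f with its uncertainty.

∂f/∂d_o = (d_i/(d_o+d_i))² = 0.151;  ∂f/∂d_i = (d_o/(d_o+d_i))² = 0.374
δf = √((∂f/∂d_o · δd_o)² + (∂f/∂d_i · δd_i)²) = √(0.0105 + 0.149) = 0.399 cm
f = 30.41 cm.

30.41 ± 0.399 cm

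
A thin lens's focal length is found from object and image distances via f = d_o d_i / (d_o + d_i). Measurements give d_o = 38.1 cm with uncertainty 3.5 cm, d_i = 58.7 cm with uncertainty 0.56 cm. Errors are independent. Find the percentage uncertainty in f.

∂f/∂d_o = (d_i/(d_o+d_i))² = 0.368;  ∂f/∂d_i = (d_o/(d_o+d_i))² = 0.155
δf = √((∂f/∂d_o · δd_o)² + (∂f/∂d_i · δd_i)²) = √(1.66 + 0.00753) = 1.29 cm
f = 23.1 cm, so δf/f = 1.29/23.1 = 0.0558.

5.58%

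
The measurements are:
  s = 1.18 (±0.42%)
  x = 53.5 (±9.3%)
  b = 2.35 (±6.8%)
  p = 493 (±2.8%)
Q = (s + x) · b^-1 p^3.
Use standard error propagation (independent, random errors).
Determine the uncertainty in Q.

Let u = s + x = 54.7. δu = √(δs² + δx²) = √(2.46e-05 + 24.8) = 4.98, so δu/u = 0.0910.
Q is then a monomial in u, b, p:
δQ/Q = √((δu/u)² + (-1·δb/b)² + (3·δp/p)²) = √(0.00828 + 0.00462 + 0.00706) = 0.141
Q = 2.79e+09, so δQ = 0.141 × 2.79e+09 = 3.94e+08.

3.94e+08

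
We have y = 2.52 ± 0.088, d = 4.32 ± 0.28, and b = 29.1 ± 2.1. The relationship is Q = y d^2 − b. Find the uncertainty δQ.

Let p = y·d^2 = 47.0. δp/p = √((1·δy/y)² + (2·δd/d)²) = √(0.00122 + 0.0168) = 0.134, so δp = 6.31.
Q = p − b: δQ = √(δp² + δb²) = √(39.9 + 4.41) = 6.65

6.65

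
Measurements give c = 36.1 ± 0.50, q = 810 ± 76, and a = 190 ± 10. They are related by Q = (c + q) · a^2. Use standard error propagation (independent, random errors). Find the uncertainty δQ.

4.23e+06

Let u = c + q = 846. δu = √(δc² + δq²) = √(0.250 + 5780) = 76.0, so δu/u = 0.0898.
Q is then a monomial in u, a:
δQ/Q = √((δu/u)² + (2·δa/a)²) = √(0.00807 + 0.0111) = 0.138
Q = 3.05e+07, so δQ = 0.138 × 3.05e+07 = 4.23e+06.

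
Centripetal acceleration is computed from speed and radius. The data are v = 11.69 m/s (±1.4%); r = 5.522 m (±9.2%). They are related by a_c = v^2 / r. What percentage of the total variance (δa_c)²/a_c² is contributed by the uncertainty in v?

(δa_c/a_c)² = (2·δv/v)² + (-1·δr/r)²
  v term: (2×0.0140)² = 0.000784
  r term: (-1×0.0920)² = 0.00846
Total = 0.00925. Share from v = 0.000784/0.00925 = 0.0848.

8.48%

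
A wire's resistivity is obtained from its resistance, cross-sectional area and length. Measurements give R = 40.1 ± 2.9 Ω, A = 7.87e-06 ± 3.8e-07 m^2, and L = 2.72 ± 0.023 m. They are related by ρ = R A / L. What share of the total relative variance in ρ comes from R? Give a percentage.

68.5%

(δρ/ρ)² = (1·δR/R)² + (1·δA/A)² + (-1·δL/L)²
  R term: (1×0.0723)² = 0.00523
  A term: (1×0.0483)² = 0.00233
  L term: (-1×0.00846)² = 7.15e-05
Total = 0.00763. Share from R = 0.00523/0.00763 = 0.685.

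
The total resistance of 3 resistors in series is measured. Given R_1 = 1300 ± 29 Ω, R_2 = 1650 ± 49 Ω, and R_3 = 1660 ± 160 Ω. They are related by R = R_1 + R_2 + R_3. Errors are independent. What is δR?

R is a linear combination, so absolute uncertainties add in quadrature:
  (δR_1)² = 841;  (δR_2)² = 2400;  (δR_3)² = 25600
δR = √(28800) = 170 Ω

170 Ω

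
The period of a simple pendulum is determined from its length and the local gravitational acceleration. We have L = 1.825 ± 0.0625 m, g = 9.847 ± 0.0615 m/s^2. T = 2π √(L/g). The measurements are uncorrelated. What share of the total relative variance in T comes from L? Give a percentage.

(δT/T)² = (½·δL/L)² + (−½·δg/g)²
  L term: (0.5×0.0342)² = 0.000293
  g term: (-0.5×0.00625)² = 9.75e-06
Total = 0.000303. Share from L = 0.000293/0.000303 = 0.968.

96.8%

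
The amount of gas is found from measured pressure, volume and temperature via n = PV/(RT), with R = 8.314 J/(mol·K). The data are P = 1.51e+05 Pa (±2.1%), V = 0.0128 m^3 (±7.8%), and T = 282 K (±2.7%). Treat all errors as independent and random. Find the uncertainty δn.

0.0702 mol

Products/powers → add relative errors in quadrature, weighted by exponent:
  (1·δP/P)² = (1×0.0210)² = 0.000441;  (1·δV/V)² = (1×0.0780)² = 0.00608;  (-1·δT/T)² = (-1×0.0270)² = 0.000729
δn/n = √(0.00725) = 0.0852
n = 0.824 mol, so δn = 0.0852 × 0.824 = 0.0702 mol.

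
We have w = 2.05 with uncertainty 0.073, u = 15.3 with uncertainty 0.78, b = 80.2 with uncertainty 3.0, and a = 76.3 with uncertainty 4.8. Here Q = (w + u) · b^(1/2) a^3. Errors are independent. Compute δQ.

Let h = w + u = 17.4. δh = √(δw² + δu²) = √(0.00533 + 0.608) = 0.783, so δh/h = 0.0452.
Q is then a monomial in h, b, a:
δQ/Q = √((δh/h)² + (½·δb/b)² + (3·δa/a)²) = √(0.00204 + 0.000350 + 0.0356) = 0.195
Q = 6.9e+07, so δQ = 0.195 × 6.9e+07 = 1.35e+07.

1.35e+07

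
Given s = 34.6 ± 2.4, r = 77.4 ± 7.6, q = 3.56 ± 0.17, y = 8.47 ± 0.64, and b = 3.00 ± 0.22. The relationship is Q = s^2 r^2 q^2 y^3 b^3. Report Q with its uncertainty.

(1.49 ± 0.609) × 10^12

Each factor contributes (exponent × relative error)² to (δQ/Q)²:
  (2·δs/s)² = (2×0.0694)² = 0.0192;  (2·δr/r)² = (2×0.0982)² = 0.0386;  (2·δq/q)² = (2×0.0478)² = 0.00912;  (3·δy/y)² = (3×0.0756)² = 0.0514;  (3·δb/b)² = (3×0.0733)² = 0.0484
δQ/Q = √(0.167) = 0.408
Q = 1.49e+12, so δQ = 0.408 × 1.49e+12 = 6.09e+11.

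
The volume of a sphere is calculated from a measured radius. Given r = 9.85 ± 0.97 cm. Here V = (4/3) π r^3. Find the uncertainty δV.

V ∝ r^3, so δV/V = |3| · δr/r = 3 × 0.0985 = 0.295.
V = 4000 cm^3, so δV = 0.295 × 4000 = 1180 cm^3.

1180 cm^3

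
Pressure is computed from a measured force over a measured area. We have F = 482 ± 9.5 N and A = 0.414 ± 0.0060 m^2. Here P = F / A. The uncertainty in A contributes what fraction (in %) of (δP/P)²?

35.1%

(δP/P)² = (1·δF/F)² + (-1·δA/A)²
  F term: (1×0.0197)² = 0.000388
  A term: (-1×0.0145)² = 0.000210
Total = 0.000599. Share from A = 0.000210/0.000599 = 0.351.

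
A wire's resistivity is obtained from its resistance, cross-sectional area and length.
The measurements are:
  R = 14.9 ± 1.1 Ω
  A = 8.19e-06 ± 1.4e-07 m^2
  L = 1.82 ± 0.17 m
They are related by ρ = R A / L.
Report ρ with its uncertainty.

ρ is a product of powers, so relative uncertainties combine in quadrature:
  (1·δR/R)² = (1×0.0738)² = 0.00545;  (1·δA/A)² = (1×0.0171)² = 0.000292;  (-1·δL/L)² = (-1×0.0934)² = 0.00872
δρ/ρ = √(0.0145) = 0.120
ρ = 6.7e-05 Ω·m, so δρ = 0.120 × 6.7e-05 = 8.06e-06 Ω·m.

(6.70 ± 0.806) × 10^-5 Ω·m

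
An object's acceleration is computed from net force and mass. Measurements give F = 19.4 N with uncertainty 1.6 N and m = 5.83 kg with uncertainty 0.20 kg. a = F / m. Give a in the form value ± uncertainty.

3.33 ± 0.297 m/s^2

Relative error in a monomial: (δa/a)² = Σ (nᵢ · δxᵢ/xᵢ)².
  (1·δF/F)² = (1×0.0825)² = 0.00680;  (-1·δm/m)² = (-1×0.0343)² = 0.00118
δa/a = √(0.00798) = 0.0893
a = 3.33 m/s^2, so δa = 0.0893 × 3.33 = 0.297 m/s^2.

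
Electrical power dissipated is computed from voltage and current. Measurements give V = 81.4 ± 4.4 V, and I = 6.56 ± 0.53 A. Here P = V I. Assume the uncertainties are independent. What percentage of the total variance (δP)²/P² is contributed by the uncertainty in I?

(δP/P)² = (1·δV/V)² + (1·δI/I)²
  V term: (1×0.0541)² = 0.00292
  I term: (1×0.0808)² = 0.00653
Total = 0.00945. Share from I = 0.00653/0.00945 = 0.691.

69.1%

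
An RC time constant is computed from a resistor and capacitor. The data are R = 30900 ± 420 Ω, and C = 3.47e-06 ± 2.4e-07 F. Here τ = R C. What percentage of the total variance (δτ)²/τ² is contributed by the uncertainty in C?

(δτ/τ)² = (1·δR/R)² + (1·δC/C)²
  R term: (1×0.0136)² = 0.000185
  C term: (1×0.0692)² = 0.00478
Total = 0.00497. Share from C = 0.00478/0.00497 = 0.963.

96.3%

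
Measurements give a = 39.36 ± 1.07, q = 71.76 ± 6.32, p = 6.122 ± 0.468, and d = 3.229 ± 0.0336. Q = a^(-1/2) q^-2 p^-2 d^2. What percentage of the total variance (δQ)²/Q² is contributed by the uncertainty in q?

(δQ/Q)² = (−½·δa/a)² + (-2·δq/q)² + (-2·δp/p)² + (2·δd/d)²
  a term: (-0.5×0.0272)² = 0.000185
  q term: (-2×0.0881)² = 0.0310
  p term: (-2×0.0764)² = 0.0234
  d term: (2×0.0104)² = 0.000433
Total = 0.0550. Share from q = 0.0310/0.0550 = 0.564.

56.4%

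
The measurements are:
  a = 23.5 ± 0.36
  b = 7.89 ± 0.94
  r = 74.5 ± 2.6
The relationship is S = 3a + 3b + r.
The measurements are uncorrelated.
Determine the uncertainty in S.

3.98

Sums and differences: (δS)² = Σ (cᵢ δxᵢ)².
  (3·δa)² = 1.17;  (3·δb)² = 7.95;  (δr)² = 6.76
δS = √(15.9) = 3.98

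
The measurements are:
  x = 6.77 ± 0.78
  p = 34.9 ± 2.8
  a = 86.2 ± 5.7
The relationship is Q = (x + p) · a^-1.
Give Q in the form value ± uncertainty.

0.483 ± 0.0465

Let u = x + p = 41.7. δu = √(δx² + δp²) = √(0.608 + 7.84) = 2.91, so δu/u = 0.0698.
Q is then a monomial in u, a:
δQ/Q = √((δu/u)² + (-1·δa/a)²) = √(0.00487 + 0.00437) = 0.0961
Q = 0.483, so δQ = 0.0961 × 0.483 = 0.0465.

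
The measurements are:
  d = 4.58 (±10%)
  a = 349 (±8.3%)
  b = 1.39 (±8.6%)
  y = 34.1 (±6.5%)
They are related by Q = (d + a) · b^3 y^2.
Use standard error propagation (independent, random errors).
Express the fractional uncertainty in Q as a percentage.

Let u = d + a = 354. δu = √(δd² + δa²) = √(0.210 + 839) = 29.0, so δu/u = 0.0819.
Q is then a monomial in u, b, y:
δQ/Q = √((δu/u)² + (3·δb/b)² + (2·δy/y)²) = √(0.00671 + 0.0666 + 0.0169) = 0.300

30.0%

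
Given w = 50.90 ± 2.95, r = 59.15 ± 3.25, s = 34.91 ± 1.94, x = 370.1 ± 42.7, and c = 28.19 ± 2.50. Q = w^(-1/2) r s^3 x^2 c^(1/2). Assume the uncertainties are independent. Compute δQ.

Since Q is a product/quotient, work with relative uncertainties:
  (−½·δw/w)² = (-0.5×0.0580)² = 0.000840;  (1·δr/r)² = (1×0.0549)² = 0.00302;  (3·δs/s)² = (3×0.0556)² = 0.0278;  (2·δx/x)² = (2×0.115)² = 0.0532;  (½·δc/c)² = (0.5×0.0887)² = 0.00197
δQ/Q = √(0.0869) = 0.295
Q = 2.565e+11, so δQ = 0.295 × 2.565e+11 = 7.56e+10.

7.56e+10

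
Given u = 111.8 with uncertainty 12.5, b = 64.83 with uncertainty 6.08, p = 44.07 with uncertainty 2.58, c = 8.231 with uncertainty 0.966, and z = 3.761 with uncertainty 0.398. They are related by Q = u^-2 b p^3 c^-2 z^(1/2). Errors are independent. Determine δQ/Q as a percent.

Since Q is a product/quotient, work with relative uncertainties:
  (-2·δu/u)² = (-2×0.112)² = 0.0500;  (1·δb/b)² = (1×0.0938)² = 0.00880;  (3·δp/p)² = (3×0.0585)² = 0.0308;  (-2·δc/c)² = (-2×0.117)² = 0.0551;  (½·δz/z)² = (0.5×0.106)² = 0.00280
δQ/Q = √(0.148) = 0.384

38.4%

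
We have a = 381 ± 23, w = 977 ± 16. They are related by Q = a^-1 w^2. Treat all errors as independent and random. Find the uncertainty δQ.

For a monomial Q ∝ a^-1, w^2, fractional errors add in quadrature:
  (-1·δa/a)² = (-1×0.0604)² = 0.00364;  (2·δw/w)² = (2×0.0164)² = 0.00107
δQ/Q = √(0.00472) = 0.0687
Q = 2510, so δQ = 0.0687 × 2510 = 172.

172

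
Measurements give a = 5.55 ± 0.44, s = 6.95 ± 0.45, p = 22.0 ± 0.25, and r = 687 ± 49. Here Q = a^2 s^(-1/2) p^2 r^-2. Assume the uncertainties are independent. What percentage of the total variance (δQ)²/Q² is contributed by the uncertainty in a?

53.4%

(δQ/Q)² = (2·δa/a)² + (−½·δs/s)² + (2·δp/p)² + (-2·δr/r)²
  a term: (2×0.0793)² = 0.0251
  s term: (-0.5×0.0647)² = 0.00105
  p term: (2×0.0114)² = 0.000517
  r term: (-2×0.0713)² = 0.0203
Total = 0.0471. Share from a = 0.0251/0.0471 = 0.534.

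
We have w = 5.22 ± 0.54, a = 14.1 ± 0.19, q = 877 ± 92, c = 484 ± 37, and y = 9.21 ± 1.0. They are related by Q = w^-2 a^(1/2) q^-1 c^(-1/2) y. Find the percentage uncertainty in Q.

25.9%

Q is a product of powers, so relative uncertainties combine in quadrature:
  (-2·δw/w)² = (-2×0.103)² = 0.0428;  (½·δa/a)² = (0.5×0.0135)² = 4.54e-05;  (-1·δq/q)² = (-1×0.105)² = 0.0110;  (−½·δc/c)² = (-0.5×0.0764)² = 0.00146;  (1·δy/y)² = (1×0.109)² = 0.0118
δQ/Q = √(0.0671) = 0.259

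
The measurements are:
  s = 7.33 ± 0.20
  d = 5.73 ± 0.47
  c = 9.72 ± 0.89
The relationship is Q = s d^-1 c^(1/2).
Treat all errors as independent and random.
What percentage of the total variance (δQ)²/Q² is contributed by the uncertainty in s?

(δQ/Q)² = (1·δs/s)² + (-1·δd/d)² + (½·δc/c)²
  s term: (1×0.0273)² = 0.000744
  d term: (-1×0.0820)² = 0.00673
  c term: (0.5×0.0916)² = 0.00210
Total = 0.00957. Share from s = 0.000744/0.00957 = 0.0778.

7.78%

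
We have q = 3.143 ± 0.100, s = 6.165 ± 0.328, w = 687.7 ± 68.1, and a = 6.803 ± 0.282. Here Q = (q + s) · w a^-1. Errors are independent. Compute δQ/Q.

0.113

Let u = q + s = 9.308. δu = √(δq² + δs²) = √(0.0100 + 0.108) = 0.343, so δu/u = 0.0368.
Q is then a monomial in u, w, a:
δQ/Q = √((δu/u)² + (1·δw/w)² + (-1·δa/a)²) = √(0.00136 + 0.00981 + 0.00172) = 0.113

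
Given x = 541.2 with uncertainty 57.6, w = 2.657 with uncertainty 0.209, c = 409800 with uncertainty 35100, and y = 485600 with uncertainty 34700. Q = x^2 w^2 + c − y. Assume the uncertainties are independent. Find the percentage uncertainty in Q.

Let p = x^2·w^2 = 2.068e+06. δp/p = √((2·δx/x)² + (2·δw/w)²) = √(0.0453 + 0.0247) = 0.265, so δp = 5.47e+05.
Q = p + c − y: δQ = √(δp² + δc² + δy²) = √(3e+11 + 1.23e+09 + 1.2e+09) = 5.5e+05
Q = 1.992e+06, so δQ/Q = 5.5e+05/1.992e+06 = 0.276.

27.6%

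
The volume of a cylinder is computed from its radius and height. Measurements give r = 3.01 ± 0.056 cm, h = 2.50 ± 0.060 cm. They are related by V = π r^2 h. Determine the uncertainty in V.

3.15 cm^3

Each factor contributes (exponent × relative error)² to (δV/V)²:
  (2·δr/r)² = (2×0.0186)² = 0.00138;  (1·δh/h)² = (1×0.0240)² = 0.000576
δV/V = √(0.00196) = 0.0443
V = 71.2 cm^3, so δV = 0.0443 × 71.2 = 3.15 cm^3.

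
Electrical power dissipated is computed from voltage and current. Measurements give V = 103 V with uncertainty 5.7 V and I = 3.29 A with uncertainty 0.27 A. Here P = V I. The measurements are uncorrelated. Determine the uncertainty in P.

33.5 W

Products/powers → add relative errors in quadrature, weighted by exponent:
  (1·δV/V)² = (1×0.0553)² = 0.00306;  (1·δI/I)² = (1×0.0821)² = 0.00673
δP/P = √(0.00980) = 0.0990
P = 339 W, so δP = 0.0990 × 339 = 33.5 W.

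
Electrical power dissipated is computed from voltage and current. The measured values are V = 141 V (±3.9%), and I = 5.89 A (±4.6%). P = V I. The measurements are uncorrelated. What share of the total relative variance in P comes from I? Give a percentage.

58.2%

(δP/P)² = (1·δV/V)² + (1·δI/I)²
  V term: (1×0.0390)² = 0.00152
  I term: (1×0.0460)² = 0.00212
Total = 0.00364. Share from I = 0.00212/0.00364 = 0.582.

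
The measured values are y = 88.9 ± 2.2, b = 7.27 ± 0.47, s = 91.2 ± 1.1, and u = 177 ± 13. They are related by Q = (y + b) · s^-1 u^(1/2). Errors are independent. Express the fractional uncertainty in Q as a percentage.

Let w = y + b = 96.2. δw = √(δy² + δb²) = √(4.84 + 0.221) = 2.25, so δw/w = 0.0234.
Q is then a monomial in w, s, u:
δQ/Q = √((δw/w)² + (-1·δs/s)² + (½·δu/u)²) = √(0.000547 + 0.000145 + 0.00135) = 0.0452

4.52%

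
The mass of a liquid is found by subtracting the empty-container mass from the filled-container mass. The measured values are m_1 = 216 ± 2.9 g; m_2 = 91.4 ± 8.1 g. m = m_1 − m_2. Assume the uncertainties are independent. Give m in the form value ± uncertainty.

m is a linear combination, so absolute uncertainties add in quadrature:
  (δm_1)² = 8.41;  (δm_2)² = 65.6
δm = √(74.0) = 8.60 g
m = 125 g.

125 ± 8.60 g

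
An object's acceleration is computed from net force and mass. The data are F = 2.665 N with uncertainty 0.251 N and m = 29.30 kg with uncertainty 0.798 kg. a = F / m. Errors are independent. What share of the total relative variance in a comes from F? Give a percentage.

(δa/a)² = (1·δF/F)² + (-1·δm/m)²
  F term: (1×0.0942)² = 0.00887
  m term: (-1×0.0272)² = 0.000742
Total = 0.00961. Share from F = 0.00887/0.00961 = 0.923.

92.3%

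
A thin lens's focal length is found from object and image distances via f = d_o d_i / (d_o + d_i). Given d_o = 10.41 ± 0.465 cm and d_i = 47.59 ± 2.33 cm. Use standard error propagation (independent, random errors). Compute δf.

∂f/∂d_o = (d_i/(d_o+d_i))² = 0.673;  ∂f/∂d_i = (d_o/(d_o+d_i))² = 0.0322
δf = √((∂f/∂d_o · δd_o)² + (∂f/∂d_i · δd_i)²) = √(0.0980 + 0.00563) = 0.322 cm

0.322 cm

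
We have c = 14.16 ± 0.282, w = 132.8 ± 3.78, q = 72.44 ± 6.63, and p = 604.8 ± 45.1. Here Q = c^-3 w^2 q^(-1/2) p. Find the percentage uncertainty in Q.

12.0%

Products/powers → add relative errors in quadrature, weighted by exponent:
  (-3·δc/c)² = (-3×0.0199)² = 0.00357;  (2·δw/w)² = (2×0.0285)² = 0.00324;  (−½·δq/q)² = (-0.5×0.0915)² = 0.00209;  (1·δp/p)² = (1×0.0746)² = 0.00556
δQ/Q = √(0.0145) = 0.120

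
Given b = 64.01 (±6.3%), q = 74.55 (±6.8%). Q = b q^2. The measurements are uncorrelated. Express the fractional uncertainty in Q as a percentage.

15.0%

For a monomial Q ∝ b, q^2, fractional errors add in quadrature:
  (1·δb/b)² = (1×0.0630)² = 0.00397;  (2·δq/q)² = (2×0.0680)² = 0.0185
δQ/Q = √(0.0225) = 0.150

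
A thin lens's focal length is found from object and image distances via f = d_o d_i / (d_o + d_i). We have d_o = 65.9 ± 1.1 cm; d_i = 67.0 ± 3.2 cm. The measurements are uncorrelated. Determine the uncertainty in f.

0.835 cm

∂f/∂d_o = (d_i/(d_o+d_i))² = 0.254;  ∂f/∂d_i = (d_o/(d_o+d_i))² = 0.246
δf = √((∂f/∂d_o · δd_o)² + (∂f/∂d_i · δd_i)²) = √(0.0782 + 0.619) = 0.835 cm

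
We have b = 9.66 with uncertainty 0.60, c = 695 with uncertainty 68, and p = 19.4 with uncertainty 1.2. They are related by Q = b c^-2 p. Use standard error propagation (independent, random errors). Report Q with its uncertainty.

(3.88 ± 0.832) × 10^-4

Each factor contributes (exponent × relative error)² to (δQ/Q)²:
  (1·δb/b)² = (1×0.0621)² = 0.00386;  (-2·δc/c)² = (-2×0.0978)² = 0.0383;  (1·δp/p)² = (1×0.0619)² = 0.00383
δQ/Q = √(0.0460) = 0.214
Q = 0.000388, so δQ = 0.214 × 0.000388 = 8.32e-05.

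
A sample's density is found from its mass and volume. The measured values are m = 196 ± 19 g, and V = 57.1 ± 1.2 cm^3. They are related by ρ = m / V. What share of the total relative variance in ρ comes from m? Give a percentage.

95.5%

(δρ/ρ)² = (1·δm/m)² + (-1·δV/V)²
  m term: (1×0.0969)² = 0.00940
  V term: (-1×0.0210)² = 0.000442
Total = 0.00984. Share from m = 0.00940/0.00984 = 0.955.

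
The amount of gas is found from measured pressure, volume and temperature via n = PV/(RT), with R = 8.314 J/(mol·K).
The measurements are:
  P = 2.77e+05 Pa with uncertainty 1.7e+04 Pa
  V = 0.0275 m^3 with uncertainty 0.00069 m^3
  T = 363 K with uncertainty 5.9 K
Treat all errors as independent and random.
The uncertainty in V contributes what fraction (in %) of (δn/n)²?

13.5%

(δn/n)² = (1·δP/P)² + (1·δV/V)² + (-1·δT/T)²
  P term: (1×0.0614)² = 0.00377
  V term: (1×0.0251)² = 0.000630
  T term: (-1×0.0163)² = 0.000264
Total = 0.00466. Share from V = 0.000630/0.00466 = 0.135.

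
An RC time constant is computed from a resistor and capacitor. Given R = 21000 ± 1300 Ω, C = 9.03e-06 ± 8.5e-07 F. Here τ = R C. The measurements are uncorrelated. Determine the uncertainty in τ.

Since τ is a product/quotient, work with relative uncertainties:
  (1·δR/R)² = (1×0.0619)² = 0.00383;  (1·δC/C)² = (1×0.0941)² = 0.00886
δτ/τ = √(0.0127) = 0.113
τ = 0.190 s, so δτ = 0.113 × 0.190 = 0.0214 s.

0.0214 s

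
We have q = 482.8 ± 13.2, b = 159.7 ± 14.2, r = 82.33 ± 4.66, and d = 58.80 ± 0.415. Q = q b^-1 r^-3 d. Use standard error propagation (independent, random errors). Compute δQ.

Products/powers → add relative errors in quadrature, weighted by exponent:
  (1·δq/q)² = (1×0.0273)² = 0.000748;  (-1·δb/b)² = (-1×0.0889)² = 0.00791;  (-3·δr/r)² = (-3×0.0566)² = 0.0288;  (1·δd/d)² = (1×0.00706)² = 4.98e-05
δQ/Q = √(0.0375) = 0.194
Q = 0.0003185, so δQ = 0.194 × 0.0003185 = 6.17e-05.

6.17e-05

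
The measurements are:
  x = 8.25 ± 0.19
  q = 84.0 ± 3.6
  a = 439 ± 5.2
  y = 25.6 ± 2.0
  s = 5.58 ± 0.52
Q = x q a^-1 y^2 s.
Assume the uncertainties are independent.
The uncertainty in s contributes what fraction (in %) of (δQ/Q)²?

(δQ/Q)² = (1·δx/x)² + (1·δq/q)² + (-1·δa/a)² + (2·δy/y)² + (1·δs/s)²
  x term: (1×0.0230)² = 0.000530
  q term: (1×0.0429)² = 0.00184
  a term: (-1×0.0118)² = 0.000140
  y term: (2×0.0781)² = 0.0244
  s term: (1×0.0932)² = 0.00868
Total = 0.0356. Share from s = 0.00868/0.0356 = 0.244.

24.4%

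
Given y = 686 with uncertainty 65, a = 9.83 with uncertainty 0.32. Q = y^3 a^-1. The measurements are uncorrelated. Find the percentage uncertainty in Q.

Each factor contributes (exponent × relative error)² to (δQ/Q)²:
  (3·δy/y)² = (3×0.0948)² = 0.0808;  (-1·δa/a)² = (-1×0.0326)² = 0.00106
δQ/Q = √(0.0819) = 0.286

28.6%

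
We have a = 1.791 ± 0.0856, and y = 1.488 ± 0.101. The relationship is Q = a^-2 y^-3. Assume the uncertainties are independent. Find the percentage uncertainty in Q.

Relative error in a monomial: (δQ/Q)² = Σ (nᵢ · δxᵢ/xᵢ)².
  (-2·δa/a)² = (-2×0.0478)² = 0.00914;  (-3·δy/y)² = (-3×0.0679)² = 0.0415
δQ/Q = √(0.0506) = 0.225

22.5%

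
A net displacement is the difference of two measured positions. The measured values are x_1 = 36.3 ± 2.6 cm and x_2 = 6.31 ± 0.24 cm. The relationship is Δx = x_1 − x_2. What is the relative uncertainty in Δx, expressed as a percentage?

8.71%

Sums and differences: (δΔx)² = Σ (cᵢ δxᵢ)².
  (δx_1)² = 6.76;  (δx_2)² = 0.0576
δΔx = √(6.82) = 2.61 cm
Δx = 30.0 cm, so δΔx/Δx = 2.61/30.0 = 0.0871.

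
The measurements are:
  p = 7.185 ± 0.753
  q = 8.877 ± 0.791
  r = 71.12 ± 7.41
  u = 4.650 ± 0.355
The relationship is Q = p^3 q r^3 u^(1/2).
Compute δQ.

1.16e+09

Relative error in a monomial: (δQ/Q)² = Σ (nᵢ · δxᵢ/xᵢ)².
  (3·δp/p)² = (3×0.105)² = 0.0989;  (1·δq/q)² = (1×0.0891)² = 0.00794;  (3·δr/r)² = (3×0.104)² = 0.0977;  (½·δu/u)² = (0.5×0.0763)² = 0.00146
δQ/Q = √(0.206) = 0.454
Q = 2.554e+09, so δQ = 0.454 × 2.554e+09 = 1.16e+09.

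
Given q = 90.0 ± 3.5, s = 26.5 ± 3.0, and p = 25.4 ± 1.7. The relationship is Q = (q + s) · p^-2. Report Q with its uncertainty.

Let u = q + s = 116. δu = √(δq² + δs²) = √(12.2 + 9.00) = 4.61, so δu/u = 0.0396.
Q is then a monomial in u, p:
δQ/Q = √((δu/u)² + (-2·δp/p)²) = √(0.00157 + 0.0179) = 0.140
Q = 0.181, so δQ = 0.140 × 0.181 = 0.0252.

0.181 ± 0.0252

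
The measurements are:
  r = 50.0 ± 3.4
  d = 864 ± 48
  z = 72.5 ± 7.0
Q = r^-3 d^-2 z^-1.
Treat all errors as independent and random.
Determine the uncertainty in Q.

For a monomial Q ∝ r^-3, d^-2, z^-1, fractional errors add in quadrature:
  (-3·δr/r)² = (-3×0.0680)² = 0.0416;  (-2·δd/d)² = (-2×0.0556)² = 0.0123;  (-1·δz/z)² = (-1×0.0966)² = 0.00932
δQ/Q = √(0.0633) = 0.252
Q = 1.48e-13, so δQ = 0.252 × 1.48e-13 = 3.72e-14.

3.72e-14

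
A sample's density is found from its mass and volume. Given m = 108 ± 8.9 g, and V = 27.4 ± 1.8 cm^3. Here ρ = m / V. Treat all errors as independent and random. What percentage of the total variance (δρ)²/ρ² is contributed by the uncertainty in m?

61.1%

(δρ/ρ)² = (1·δm/m)² + (-1·δV/V)²
  m term: (1×0.0824)² = 0.00679
  V term: (-1×0.0657)² = 0.00432
Total = 0.0111. Share from m = 0.00679/0.0111 = 0.611.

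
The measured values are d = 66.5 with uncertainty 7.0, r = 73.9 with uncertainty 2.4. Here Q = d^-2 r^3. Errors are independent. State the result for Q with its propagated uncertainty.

91.3 ± 21.2

Relative error in a monomial: (δQ/Q)² = Σ (nᵢ · δxᵢ/xᵢ)².
  (-2·δd/d)² = (-2×0.105)² = 0.0443;  (3·δr/r)² = (3×0.0325)² = 0.00949
δQ/Q = √(0.0538) = 0.232
Q = 91.3, so δQ = 0.232 × 91.3 = 21.2.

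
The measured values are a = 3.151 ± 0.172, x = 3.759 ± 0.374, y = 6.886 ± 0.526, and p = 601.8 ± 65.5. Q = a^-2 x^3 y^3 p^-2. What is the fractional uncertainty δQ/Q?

Since Q is a product/quotient, work with relative uncertainties:
  (-2·δa/a)² = (-2×0.0546)² = 0.0119;  (3·δx/x)² = (3×0.0995)² = 0.0891;  (3·δy/y)² = (3×0.0764)² = 0.0525;  (-2·δp/p)² = (-2×0.109)² = 0.0474
δQ/Q = √(0.201) = 0.448

0.448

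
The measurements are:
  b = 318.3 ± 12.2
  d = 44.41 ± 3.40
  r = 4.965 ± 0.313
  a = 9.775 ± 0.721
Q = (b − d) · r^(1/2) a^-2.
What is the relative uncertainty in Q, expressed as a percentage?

15.8%

Let u = b − d = 273.9. δu = √(δb² + δd²) = √(149 + 11.6) = 12.7, so δu/u = 0.0462.
Q is then a monomial in u, r, a:
δQ/Q = √((δu/u)² + (½·δr/r)² + (-2·δa/a)²) = √(0.00214 + 0.000994 + 0.0218) = 0.158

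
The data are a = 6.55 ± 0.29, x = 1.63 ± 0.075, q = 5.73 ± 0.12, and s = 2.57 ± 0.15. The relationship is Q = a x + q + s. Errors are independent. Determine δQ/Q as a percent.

3.73%

Let p = a·x = 10.7. δp/p = √((1·δa/a)² + (1·δx/x)²) = √(0.00196 + 0.00212) = 0.0639, so δp = 0.682.
Q = p + q + s: δQ = √(δp² + δq² + δs²) = √(0.465 + 0.0144 + 0.0225) = 0.708
Q = 19.0, so δQ/Q = 0.708/19.0 = 0.0373.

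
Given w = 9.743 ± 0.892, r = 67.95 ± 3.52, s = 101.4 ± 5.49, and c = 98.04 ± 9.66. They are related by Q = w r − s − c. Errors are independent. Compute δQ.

70.5

Let p = w·r = 662.0. δp/p = √((1·δw/w)² + (1·δr/r)²) = √(0.00838 + 0.00268) = 0.105, so δp = 69.6.
Q = p − s − c: δQ = √(δp² + δs² + δc²) = √(4850 + 30.1 + 93.3) = 70.5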